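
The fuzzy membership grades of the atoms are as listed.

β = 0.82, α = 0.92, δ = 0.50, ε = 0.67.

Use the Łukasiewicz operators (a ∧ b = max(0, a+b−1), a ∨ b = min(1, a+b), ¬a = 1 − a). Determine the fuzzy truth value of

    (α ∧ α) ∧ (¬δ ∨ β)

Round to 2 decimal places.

0.84

α ∧ α = max(0, a+b−1) on (0.92, 0.92) = 0.84
¬δ = 1 − 0.50 = 0.50
¬δ ∨ β = min(1, a+b) on (0.50, 0.82) = 1.00
(α ∧ α) ∧ (¬δ ∨ β) = max(0, a+b−1) on (0.84, 1.00) = 0.84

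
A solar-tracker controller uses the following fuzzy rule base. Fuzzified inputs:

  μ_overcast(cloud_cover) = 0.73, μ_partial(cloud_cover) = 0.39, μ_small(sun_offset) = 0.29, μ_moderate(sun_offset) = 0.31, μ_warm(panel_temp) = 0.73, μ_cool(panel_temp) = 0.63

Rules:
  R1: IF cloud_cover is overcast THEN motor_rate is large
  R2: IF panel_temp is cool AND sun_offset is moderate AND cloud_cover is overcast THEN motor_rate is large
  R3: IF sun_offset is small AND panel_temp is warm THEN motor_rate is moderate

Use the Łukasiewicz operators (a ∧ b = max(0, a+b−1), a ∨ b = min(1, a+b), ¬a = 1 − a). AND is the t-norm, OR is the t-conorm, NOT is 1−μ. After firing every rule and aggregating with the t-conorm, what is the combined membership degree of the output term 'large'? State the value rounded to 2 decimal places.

0.73

R1: overcast=0.73 → w = 0.73
R2: cool=0.63, moderate=0.31, overcast=0.73; AND[max(0, a+b−1)] → w = 0.00
R3: small=0.29, warm=0.73; AND[max(0, a+b−1)] → w = 0.02
Rules with consequent 'large': {R1, R2} → strengths 0.73, 0.00
Aggregate via t-conorm [min(1, a+b)]: 0.73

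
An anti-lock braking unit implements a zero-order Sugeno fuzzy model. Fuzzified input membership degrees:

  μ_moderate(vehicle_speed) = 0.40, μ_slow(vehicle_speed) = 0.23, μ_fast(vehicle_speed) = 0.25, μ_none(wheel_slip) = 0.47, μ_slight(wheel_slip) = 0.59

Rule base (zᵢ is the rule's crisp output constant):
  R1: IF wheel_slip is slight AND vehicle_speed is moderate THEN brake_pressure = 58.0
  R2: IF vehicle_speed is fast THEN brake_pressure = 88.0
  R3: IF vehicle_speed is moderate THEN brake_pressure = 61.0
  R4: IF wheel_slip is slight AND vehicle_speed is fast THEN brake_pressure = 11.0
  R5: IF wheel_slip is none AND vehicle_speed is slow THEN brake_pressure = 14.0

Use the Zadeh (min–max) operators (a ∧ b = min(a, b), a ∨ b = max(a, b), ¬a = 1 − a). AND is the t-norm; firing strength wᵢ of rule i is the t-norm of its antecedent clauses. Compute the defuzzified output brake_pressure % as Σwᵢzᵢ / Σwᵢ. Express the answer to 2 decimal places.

R1 (z=58.0): slight=0.59, moderate=0.40; AND[min(a, b)] → w = 0.40
R2 (z=88.0): fast=0.25 → w = 0.25
R3 (z=61.0): moderate=0.40 → w = 0.40
R4 (z=11.0): slight=0.59, fast=0.25; AND[min(a, b)] → w = 0.25
R5 (z=14.0): none=0.47, slow=0.23; AND[min(a, b)] → w = 0.23
Weighted average = (0.40·58.0 + 0.25·88.0 + 0.40·61.0 + 0.25·11.0 + 0.23·14.0) / (0.40 + 0.25 + 0.40 + 0.25 + 0.23)
  = 75.5700 / 1.5300 = 49.39

49.39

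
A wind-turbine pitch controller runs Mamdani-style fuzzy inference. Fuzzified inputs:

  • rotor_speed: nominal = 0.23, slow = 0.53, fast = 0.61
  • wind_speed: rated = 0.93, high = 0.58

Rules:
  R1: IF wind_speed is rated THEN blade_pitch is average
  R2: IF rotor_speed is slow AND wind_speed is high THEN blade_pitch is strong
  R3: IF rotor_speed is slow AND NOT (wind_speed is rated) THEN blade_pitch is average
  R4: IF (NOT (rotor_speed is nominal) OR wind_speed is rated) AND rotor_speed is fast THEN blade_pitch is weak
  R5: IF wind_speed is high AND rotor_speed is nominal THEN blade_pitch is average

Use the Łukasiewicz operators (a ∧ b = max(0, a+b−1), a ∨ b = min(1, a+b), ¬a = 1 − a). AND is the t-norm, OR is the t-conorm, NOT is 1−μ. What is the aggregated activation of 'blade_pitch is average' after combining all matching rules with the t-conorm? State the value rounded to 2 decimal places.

0.93

R1: rated=0.93 → w = 0.93
R2: slow=0.53, high=0.58; AND[max(0, a+b−1)] → w = 0.11
R3: slow=0.53, ¬rated=1−0.93=0.07; AND[max(0, a+b−1)] → w = 0.00
R4: (¬nominal=1−0.23=0.77 OR rated=0.93) = 1.00; AND[max(0, a+b−1)] with fast=0.61 → w = 0.61
R5: high=0.58, nominal=0.23; AND[max(0, a+b−1)] → w = 0.00
Rules with consequent 'average': {R1, R3, R5} → strengths 0.93, 0.00, 0.00
Aggregate via t-conorm [min(1, a+b)]: 0.93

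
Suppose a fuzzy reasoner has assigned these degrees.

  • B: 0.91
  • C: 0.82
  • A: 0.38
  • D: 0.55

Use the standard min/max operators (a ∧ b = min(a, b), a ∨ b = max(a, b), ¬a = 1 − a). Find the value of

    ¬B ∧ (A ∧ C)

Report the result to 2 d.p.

0.09

¬B = 1 − 0.91 = 0.09
A ∧ C = min(a, b) on (0.38, 0.82) = 0.38
¬B ∧ (A ∧ C) = min(a, b) on (0.09, 0.38) = 0.09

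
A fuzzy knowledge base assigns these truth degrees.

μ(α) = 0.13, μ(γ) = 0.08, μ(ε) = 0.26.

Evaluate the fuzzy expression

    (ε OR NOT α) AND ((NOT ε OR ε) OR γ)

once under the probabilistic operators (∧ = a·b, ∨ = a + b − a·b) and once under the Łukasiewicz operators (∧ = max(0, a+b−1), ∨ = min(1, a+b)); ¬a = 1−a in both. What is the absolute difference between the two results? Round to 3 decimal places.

Under probabilistic:
  NOT α = 1 − 0.1300 = 0.8700
  ε OR NOT α = a + b − a·b on (0.2600, 0.8700) = 0.9038
  NOT ε = 1 − 0.2600 = 0.7400
  NOT ε OR ε = a + b − a·b on (0.7400, 0.2600) = 0.8076
  (NOT ε OR ε) OR γ = a + b − a·b on (0.8076, 0.0800) = 0.8230
  (ε OR NOT α) AND ((NOT ε OR ε) OR γ) = a·b on (0.9038, 0.8230) = 0.7438
  → value = 0.7438
Under Łukasiewicz:
  NOT α = 1 − 0.13 = 0.87
  ε OR NOT α = min(1, a+b) on (0.26, 0.87) = 1.00
  NOT ε = 1 − 0.26 = 0.74
  NOT ε OR ε = min(1, a+b) on (0.74, 0.26) = 1.00
  (NOT ε OR ε) OR γ = min(1, a+b) on (1.00, 0.08) = 1.00
  (ε OR NOT α) AND ((NOT ε OR ε) OR γ) = max(0, a+b−1) on (1.00, 1.00) = 1.00
  → value = 1.0000
|0.7438 − 1.0000| = 0.256

0.256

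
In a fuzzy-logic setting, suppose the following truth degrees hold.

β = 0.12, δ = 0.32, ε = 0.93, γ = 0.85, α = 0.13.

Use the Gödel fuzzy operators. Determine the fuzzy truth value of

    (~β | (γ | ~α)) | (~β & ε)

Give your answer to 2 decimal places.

~β = 1 − 0.12 = 0.88
~α = 1 − 0.13 = 0.87
γ | ~α = max(a, b) on (0.85, 0.87) = 0.87
~β | (γ | ~α) = max(a, b) on (0.88, 0.87) = 0.88
~β = 1 − 0.12 = 0.88
~β & ε = min(a, b) on (0.88, 0.93) = 0.88
(~β | (γ | ~α)) | (~β & ε) = max(a, b) on (0.88, 0.88) = 0.88

0.88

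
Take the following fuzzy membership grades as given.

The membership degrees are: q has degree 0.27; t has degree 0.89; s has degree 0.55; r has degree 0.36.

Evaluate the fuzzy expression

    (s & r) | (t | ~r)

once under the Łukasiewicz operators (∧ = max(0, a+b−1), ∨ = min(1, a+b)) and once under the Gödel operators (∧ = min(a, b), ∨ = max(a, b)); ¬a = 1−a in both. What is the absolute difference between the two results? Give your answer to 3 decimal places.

0.110

Under Łukasiewicz:
  s & r = max(0, a+b−1) on (0.55, 0.36) = 0.00
  ~r = 1 − 0.36 = 0.64
  t | ~r = min(1, a+b) on (0.89, 0.64) = 1.00
  (s & r) | (t | ~r) = min(1, a+b) on (0.00, 1.00) = 1.00
  → value = 1.0000
Under Gödel:
  s & r = min(a, b) on (0.55, 0.36) = 0.36
  ~r = 1 − 0.36 = 0.64
  t | ~r = max(a, b) on (0.89, 0.64) = 0.89
  (s & r) | (t | ~r) = max(a, b) on (0.36, 0.89) = 0.89
  → value = 0.8900
|1.0000 − 0.8900| = 0.110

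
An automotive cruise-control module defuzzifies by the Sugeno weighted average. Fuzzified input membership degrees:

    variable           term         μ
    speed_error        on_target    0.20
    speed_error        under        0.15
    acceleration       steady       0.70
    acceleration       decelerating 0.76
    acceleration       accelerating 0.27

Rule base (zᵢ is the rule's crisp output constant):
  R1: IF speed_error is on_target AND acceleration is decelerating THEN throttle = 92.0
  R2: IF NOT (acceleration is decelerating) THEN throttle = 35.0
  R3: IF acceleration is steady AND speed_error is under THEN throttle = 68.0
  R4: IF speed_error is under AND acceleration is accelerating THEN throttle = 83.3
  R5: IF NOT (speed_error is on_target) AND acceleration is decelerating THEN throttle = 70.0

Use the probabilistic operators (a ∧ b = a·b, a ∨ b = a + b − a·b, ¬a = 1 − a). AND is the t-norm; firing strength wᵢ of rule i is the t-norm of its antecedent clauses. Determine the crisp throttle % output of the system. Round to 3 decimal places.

R1 (z=92.0): on_target=0.20, decelerating=0.76; AND[a·b] → w = 0.1520
R2 (z=35.0): ¬decelerating=1−0.76=0.24 → w = 0.2400
R3 (z=68.0): steady=0.70, under=0.15; AND[a·b] → w = 0.1050
R4 (z=83.3): under=0.15, accelerating=0.27; AND[a·b] → w = 0.0405
R5 (z=70.0): ¬on_target=1−0.20=0.80, decelerating=0.76; AND[a·b] → w = 0.6080
Weighted average = (0.1520·92.0 + 0.2400·35.0 + 0.1050·68.0 + 0.0405·83.3 + 0.6080·70.0) / (0.1520 + 0.2400 + 0.1050 + 0.0405 + 0.6080)
  = 75.4577 / 1.1455 = 65.873

65.873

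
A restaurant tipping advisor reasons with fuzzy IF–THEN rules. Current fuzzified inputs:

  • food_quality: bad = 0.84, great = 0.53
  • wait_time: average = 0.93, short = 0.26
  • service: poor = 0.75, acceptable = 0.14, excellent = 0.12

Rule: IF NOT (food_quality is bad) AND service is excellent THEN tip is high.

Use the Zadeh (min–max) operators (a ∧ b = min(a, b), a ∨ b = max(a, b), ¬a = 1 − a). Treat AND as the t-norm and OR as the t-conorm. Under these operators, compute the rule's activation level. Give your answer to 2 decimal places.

0.12

firing strength: ¬bad=1−0.84=0.16, excellent=0.12; AND[min(a, b)] → w = 0.12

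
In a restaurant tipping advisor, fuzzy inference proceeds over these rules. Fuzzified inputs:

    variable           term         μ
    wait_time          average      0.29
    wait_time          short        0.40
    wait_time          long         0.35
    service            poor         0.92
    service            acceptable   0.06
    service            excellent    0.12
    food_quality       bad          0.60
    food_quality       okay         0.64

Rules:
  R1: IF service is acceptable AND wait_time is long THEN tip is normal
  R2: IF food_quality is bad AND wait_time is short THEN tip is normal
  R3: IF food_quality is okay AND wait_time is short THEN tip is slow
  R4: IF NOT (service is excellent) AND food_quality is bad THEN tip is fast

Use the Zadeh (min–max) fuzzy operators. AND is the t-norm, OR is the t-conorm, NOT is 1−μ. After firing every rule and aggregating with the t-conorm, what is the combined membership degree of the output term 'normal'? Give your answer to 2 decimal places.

0.40

R1: acceptable=0.06, long=0.35; AND[min(a, b)] → w = 0.06
R2: bad=0.60, short=0.40; AND[min(a, b)] → w = 0.40
R3: okay=0.64, short=0.40; AND[min(a, b)] → w = 0.40
R4: ¬excellent=1−0.12=0.88, bad=0.60; AND[min(a, b)] → w = 0.60
Rules with consequent 'normal': {R1, R2} → strengths 0.06, 0.40
Aggregate via t-conorm [max(a, b)]: 0.40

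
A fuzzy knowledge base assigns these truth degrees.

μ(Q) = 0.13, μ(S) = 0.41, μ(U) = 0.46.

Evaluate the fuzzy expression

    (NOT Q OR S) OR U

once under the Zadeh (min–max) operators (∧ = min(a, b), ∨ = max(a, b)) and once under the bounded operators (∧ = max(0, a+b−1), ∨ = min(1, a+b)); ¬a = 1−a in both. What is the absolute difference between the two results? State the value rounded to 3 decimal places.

Under Zadeh (min–max):
  NOT Q = 1 − 0.13 = 0.87
  NOT Q OR S = max(a, b) on (0.87, 0.41) = 0.87
  (NOT Q OR S) OR U = max(a, b) on (0.87, 0.46) = 0.87
  → value = 0.8700
Under bounded:
  NOT Q = 1 − 0.13 = 0.87
  NOT Q OR S = min(1, a+b) on (0.87, 0.41) = 1.00
  (NOT Q OR S) OR U = min(1, a+b) on (1.00, 0.46) = 1.00
  → value = 1.0000
|0.8700 − 1.0000| = 0.130

0.130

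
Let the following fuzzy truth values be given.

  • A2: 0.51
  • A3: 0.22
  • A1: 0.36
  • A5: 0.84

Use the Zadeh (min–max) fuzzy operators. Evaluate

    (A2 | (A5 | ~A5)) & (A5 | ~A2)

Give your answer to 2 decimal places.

0.84

~A5 = 1 − 0.84 = 0.16
A5 | ~A5 = max(a, b) on (0.84, 0.16) = 0.84
A2 | (A5 | ~A5) = max(a, b) on (0.51, 0.84) = 0.84
~A2 = 1 − 0.51 = 0.49
A5 | ~A2 = max(a, b) on (0.84, 0.49) = 0.84
(A2 | (A5 | ~A5)) & (A5 | ~A2) = min(a, b) on (0.84, 0.84) = 0.84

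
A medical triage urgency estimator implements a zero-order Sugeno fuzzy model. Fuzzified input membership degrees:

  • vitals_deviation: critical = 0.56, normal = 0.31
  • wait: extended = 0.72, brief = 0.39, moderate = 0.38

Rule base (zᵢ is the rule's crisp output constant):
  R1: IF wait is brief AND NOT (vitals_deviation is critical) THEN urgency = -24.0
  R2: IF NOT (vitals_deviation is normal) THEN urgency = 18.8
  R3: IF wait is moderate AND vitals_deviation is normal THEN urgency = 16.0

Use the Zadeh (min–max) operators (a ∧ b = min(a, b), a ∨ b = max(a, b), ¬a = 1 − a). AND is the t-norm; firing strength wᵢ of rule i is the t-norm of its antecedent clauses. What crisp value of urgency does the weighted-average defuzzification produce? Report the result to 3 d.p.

6.167

R1 (z=-24.0): brief=0.39, ¬critical=1−0.56=0.44; AND[min(a, b)] → w = 0.39
R2 (z=18.8): ¬normal=1−0.31=0.69 → w = 0.69
R3 (z=16.0): moderate=0.38, normal=0.31; AND[min(a, b)] → w = 0.31
Weighted average = (0.39·-24.0 + 0.69·18.8 + 0.31·16.0) / (0.39 + 0.69 + 0.31)
  = 8.5720 / 1.3900 = 6.167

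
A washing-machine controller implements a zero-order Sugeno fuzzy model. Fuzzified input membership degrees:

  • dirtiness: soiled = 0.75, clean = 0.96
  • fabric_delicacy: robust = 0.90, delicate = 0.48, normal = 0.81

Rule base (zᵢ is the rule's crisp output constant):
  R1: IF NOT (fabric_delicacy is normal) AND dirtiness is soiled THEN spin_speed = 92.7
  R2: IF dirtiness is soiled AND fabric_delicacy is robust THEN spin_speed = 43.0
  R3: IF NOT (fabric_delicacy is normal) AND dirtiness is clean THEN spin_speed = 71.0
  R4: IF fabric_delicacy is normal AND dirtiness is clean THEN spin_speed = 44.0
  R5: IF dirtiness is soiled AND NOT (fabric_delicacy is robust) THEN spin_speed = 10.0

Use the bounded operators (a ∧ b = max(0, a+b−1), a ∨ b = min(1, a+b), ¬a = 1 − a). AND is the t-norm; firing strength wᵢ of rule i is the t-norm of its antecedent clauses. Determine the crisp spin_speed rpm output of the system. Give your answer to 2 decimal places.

R1 (z=92.7): ¬normal=1−0.81=0.19, soiled=0.75; AND[max(0, a+b−1)] → w = 0.00
R2 (z=43.0): soiled=0.75, robust=0.90; AND[max(0, a+b−1)] → w = 0.65
R3 (z=71.0): ¬normal=1−0.81=0.19, clean=0.96; AND[max(0, a+b−1)] → w = 0.15
R4 (z=44.0): normal=0.81, clean=0.96; AND[max(0, a+b−1)] → w = 0.77
R5 (z=10.0): soiled=0.75, ¬robust=1−0.90=0.10; AND[max(0, a+b−1)] → w = 0.00
Weighted average = (0.00·92.7 + 0.65·43.0 + 0.15·71.0 + 0.77·44.0 + 0.00·10.0) / (0.00 + 0.65 + 0.15 + 0.77 + 0.00)
  = 72.4800 / 1.5700 = 46.17

46.17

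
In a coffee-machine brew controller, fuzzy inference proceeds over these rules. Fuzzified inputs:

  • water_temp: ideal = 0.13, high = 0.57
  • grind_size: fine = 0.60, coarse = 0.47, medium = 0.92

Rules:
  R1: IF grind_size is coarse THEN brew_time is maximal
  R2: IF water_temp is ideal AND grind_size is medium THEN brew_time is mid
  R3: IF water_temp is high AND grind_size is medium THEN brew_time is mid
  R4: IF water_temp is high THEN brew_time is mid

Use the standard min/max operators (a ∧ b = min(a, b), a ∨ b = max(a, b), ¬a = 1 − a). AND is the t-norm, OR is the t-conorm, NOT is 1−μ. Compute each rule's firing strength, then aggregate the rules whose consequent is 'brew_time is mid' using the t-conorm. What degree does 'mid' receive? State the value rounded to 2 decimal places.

R1: coarse=0.47 → w = 0.47
R2: ideal=0.13, medium=0.92; AND[min(a, b)] → w = 0.13
R3: high=0.57, medium=0.92; AND[min(a, b)] → w = 0.57
R4: high=0.57 → w = 0.57
Rules with consequent 'mid': {R2, R3, R4} → strengths 0.13, 0.57, 0.57
Aggregate via t-conorm [max(a, b)]: 0.57

0.57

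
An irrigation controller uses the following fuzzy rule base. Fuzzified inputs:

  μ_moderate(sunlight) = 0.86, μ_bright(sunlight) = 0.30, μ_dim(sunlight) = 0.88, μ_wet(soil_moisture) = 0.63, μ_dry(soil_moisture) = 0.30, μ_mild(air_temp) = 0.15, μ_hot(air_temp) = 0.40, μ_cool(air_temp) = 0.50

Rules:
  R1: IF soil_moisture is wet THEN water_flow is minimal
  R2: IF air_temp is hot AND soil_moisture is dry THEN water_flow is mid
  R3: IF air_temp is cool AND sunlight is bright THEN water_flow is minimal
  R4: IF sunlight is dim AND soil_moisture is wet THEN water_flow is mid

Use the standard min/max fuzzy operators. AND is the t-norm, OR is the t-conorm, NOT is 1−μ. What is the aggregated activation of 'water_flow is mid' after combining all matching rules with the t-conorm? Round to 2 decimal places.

0.63

R1: wet=0.63 → w = 0.63
R2: hot=0.40, dry=0.30; AND[min(a, b)] → w = 0.30
R3: cool=0.50, bright=0.30; AND[min(a, b)] → w = 0.30
R4: dim=0.88, wet=0.63; AND[min(a, b)] → w = 0.63
Rules with consequent 'mid': {R2, R4} → strengths 0.30, 0.63
Aggregate via t-conorm [max(a, b)]: 0.63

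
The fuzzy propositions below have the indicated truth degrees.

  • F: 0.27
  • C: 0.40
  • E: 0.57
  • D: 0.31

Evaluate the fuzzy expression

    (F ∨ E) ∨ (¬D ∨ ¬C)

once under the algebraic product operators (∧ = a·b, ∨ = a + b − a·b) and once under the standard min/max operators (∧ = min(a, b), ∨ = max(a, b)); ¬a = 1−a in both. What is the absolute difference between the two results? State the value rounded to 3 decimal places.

Under algebraic product:
  F ∨ E = a + b − a·b on (0.2700, 0.5700) = 0.6861
  ¬D = 1 − 0.3100 = 0.6900
  ¬C = 1 − 0.4000 = 0.6000
  ¬D ∨ ¬C = a + b − a·b on (0.6900, 0.6000) = 0.8760
  (F ∨ E) ∨ (¬D ∨ ¬C) = a + b − a·b on (0.6861, 0.8760) = 0.9611
  → value = 0.9611
Under standard min/max:
  F ∨ E = max(a, b) on (0.27, 0.57) = 0.57
  ¬D = 1 − 0.31 = 0.69
  ¬C = 1 − 0.40 = 0.60
  ¬D ∨ ¬C = max(a, b) on (0.69, 0.60) = 0.69
  (F ∨ E) ∨ (¬D ∨ ¬C) = max(a, b) on (0.57, 0.69) = 0.69
  → value = 0.6900
|0.9611 − 0.6900| = 0.271

0.271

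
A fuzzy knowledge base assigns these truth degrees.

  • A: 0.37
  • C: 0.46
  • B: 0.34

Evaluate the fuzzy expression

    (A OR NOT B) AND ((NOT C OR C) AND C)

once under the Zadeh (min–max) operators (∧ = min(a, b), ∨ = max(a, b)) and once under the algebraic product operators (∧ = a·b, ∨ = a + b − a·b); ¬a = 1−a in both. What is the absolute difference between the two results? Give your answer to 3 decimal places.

0.188

Under Zadeh (min–max):
  NOT B = 1 − 0.34 = 0.66
  A OR NOT B = max(a, b) on (0.37, 0.66) = 0.66
  NOT C = 1 − 0.46 = 0.54
  NOT C OR C = max(a, b) on (0.54, 0.46) = 0.54
  (NOT C OR C) AND C = min(a, b) on (0.54, 0.46) = 0.46
  (A OR NOT B) AND ((NOT C OR C) AND C) = min(a, b) on (0.66, 0.46) = 0.46
  → value = 0.4600
Under algebraic product:
  NOT B = 1 − 0.3400 = 0.6600
  A OR NOT B = a + b − a·b on (0.3700, 0.6600) = 0.7858
  NOT C = 1 − 0.4600 = 0.5400
  NOT C OR C = a + b − a·b on (0.5400, 0.4600) = 0.7516
  (NOT C OR C) AND C = a·b on (0.7516, 0.4600) = 0.3457
  (A OR NOT B) AND ((NOT C OR C) AND C) = a·b on (0.7858, 0.3457) = 0.2717
  → value = 0.2717
|0.4600 − 0.2717| = 0.188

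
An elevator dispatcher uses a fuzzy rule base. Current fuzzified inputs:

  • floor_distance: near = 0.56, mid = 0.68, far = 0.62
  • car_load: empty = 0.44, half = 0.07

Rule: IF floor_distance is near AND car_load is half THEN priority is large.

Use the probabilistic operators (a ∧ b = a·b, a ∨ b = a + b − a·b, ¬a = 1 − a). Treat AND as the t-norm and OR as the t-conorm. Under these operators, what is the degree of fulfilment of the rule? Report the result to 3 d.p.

firing strength: near=0.56, half=0.07; AND[a·b] → w = 0.0392

0.039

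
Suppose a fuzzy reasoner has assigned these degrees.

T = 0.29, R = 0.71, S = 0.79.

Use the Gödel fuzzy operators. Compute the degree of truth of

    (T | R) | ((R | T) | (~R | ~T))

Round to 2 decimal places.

T | R = max(a, b) on (0.29, 0.71) = 0.71
R | T = max(a, b) on (0.71, 0.29) = 0.71
~R = 1 − 0.71 = 0.29
~T = 1 − 0.29 = 0.71
~R | ~T = max(a, b) on (0.29, 0.71) = 0.71
(R | T) | (~R | ~T) = max(a, b) on (0.71, 0.71) = 0.71
(T | R) | ((R | T) | (~R | ~T)) = max(a, b) on (0.71, 0.71) = 0.71

0.71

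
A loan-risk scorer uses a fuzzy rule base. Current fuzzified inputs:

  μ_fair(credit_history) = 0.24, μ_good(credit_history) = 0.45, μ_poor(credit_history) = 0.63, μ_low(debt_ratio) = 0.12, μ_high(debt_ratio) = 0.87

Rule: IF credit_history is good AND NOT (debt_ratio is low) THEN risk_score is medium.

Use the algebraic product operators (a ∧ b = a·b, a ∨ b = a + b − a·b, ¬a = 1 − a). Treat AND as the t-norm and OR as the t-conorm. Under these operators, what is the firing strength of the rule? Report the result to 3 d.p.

0.396

firing strength: good=0.45, ¬low=1−0.12=0.88; AND[a·b] → w = 0.3960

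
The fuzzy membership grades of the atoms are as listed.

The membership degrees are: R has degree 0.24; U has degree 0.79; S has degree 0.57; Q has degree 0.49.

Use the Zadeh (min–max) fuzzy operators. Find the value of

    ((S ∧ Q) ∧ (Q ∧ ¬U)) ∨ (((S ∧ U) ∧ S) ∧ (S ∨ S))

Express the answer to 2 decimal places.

S ∧ Q = min(a, b) on (0.57, 0.49) = 0.49
¬U = 1 − 0.79 = 0.21
Q ∧ ¬U = min(a, b) on (0.49, 0.21) = 0.21
(S ∧ Q) ∧ (Q ∧ ¬U) = min(a, b) on (0.49, 0.21) = 0.21
S ∧ U = min(a, b) on (0.57, 0.79) = 0.57
(S ∧ U) ∧ S = min(a, b) on (0.57, 0.57) = 0.57
S ∨ S = max(a, b) on (0.57, 0.57) = 0.57
((S ∧ U) ∧ S) ∧ (S ∨ S) = min(a, b) on (0.57, 0.57) = 0.57
((S ∧ Q) ∧ (Q ∧ ¬U)) ∨ (((S ∧ U) ∧ S) ∧ (S ∨ S)) = max(a, b) on (0.21, 0.57) = 0.57

0.57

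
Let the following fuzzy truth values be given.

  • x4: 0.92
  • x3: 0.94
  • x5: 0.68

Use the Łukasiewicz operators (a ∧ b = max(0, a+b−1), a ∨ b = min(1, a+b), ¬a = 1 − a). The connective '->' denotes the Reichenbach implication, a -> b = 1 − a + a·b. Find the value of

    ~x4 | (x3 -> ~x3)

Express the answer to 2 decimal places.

0.20

~x4 = 1 − 0.92 = 0.08
~x3 = 1 − 0.94 = 0.06
x3 -> ~x3  [Reichenbach: 1 − a + a·b] with a=0.94, b=0.06 → 0.12
~x4 | (x3 -> ~x3) = min(1, a+b) on (0.08, 0.12) = 0.20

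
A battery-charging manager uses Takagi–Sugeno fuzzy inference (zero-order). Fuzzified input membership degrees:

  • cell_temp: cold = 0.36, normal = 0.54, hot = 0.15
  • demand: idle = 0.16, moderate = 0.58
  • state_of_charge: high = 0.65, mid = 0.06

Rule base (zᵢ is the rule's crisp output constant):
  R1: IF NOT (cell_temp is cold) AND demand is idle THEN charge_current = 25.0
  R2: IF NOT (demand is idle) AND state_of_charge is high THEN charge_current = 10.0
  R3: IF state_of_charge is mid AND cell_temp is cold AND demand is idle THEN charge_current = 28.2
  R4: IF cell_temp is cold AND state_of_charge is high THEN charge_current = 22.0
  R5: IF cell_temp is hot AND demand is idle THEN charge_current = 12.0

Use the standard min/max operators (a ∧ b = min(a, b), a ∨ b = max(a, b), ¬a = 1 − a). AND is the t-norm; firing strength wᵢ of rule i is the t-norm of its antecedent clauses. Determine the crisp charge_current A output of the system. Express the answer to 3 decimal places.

15.878

R1 (z=25.0): ¬cold=1−0.36=0.64, idle=0.16; AND[min(a, b)] → w = 0.16
R2 (z=10.0): ¬idle=1−0.16=0.84, high=0.65; AND[min(a, b)] → w = 0.65
R3 (z=28.2): mid=0.06, cold=0.36, idle=0.16; AND[min(a, b)] → w = 0.06
R4 (z=22.0): cold=0.36, high=0.65; AND[min(a, b)] → w = 0.36
R5 (z=12.0): hot=0.15, idle=0.16; AND[min(a, b)] → w = 0.15
Weighted average = (0.16·25.0 + 0.65·10.0 + 0.06·28.2 + 0.36·22.0 + 0.15·12.0) / (0.16 + 0.65 + 0.06 + 0.36 + 0.15)
  = 21.9120 / 1.3800 = 15.878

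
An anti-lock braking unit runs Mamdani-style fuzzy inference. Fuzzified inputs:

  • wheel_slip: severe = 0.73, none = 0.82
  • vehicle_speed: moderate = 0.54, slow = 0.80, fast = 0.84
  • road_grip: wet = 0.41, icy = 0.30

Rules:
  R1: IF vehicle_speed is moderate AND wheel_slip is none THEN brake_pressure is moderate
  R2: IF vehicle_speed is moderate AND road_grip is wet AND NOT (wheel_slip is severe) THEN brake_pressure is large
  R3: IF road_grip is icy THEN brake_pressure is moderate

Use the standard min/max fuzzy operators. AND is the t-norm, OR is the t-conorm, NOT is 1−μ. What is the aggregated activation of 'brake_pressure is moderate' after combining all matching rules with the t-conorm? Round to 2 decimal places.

0.54

R1: moderate=0.54, none=0.82; AND[min(a, b)] → w = 0.54
R2: moderate=0.54, wet=0.41, ¬severe=1−0.73=0.27; AND[min(a, b)] → w = 0.27
R3: icy=0.30 → w = 0.30
Rules with consequent 'moderate': {R1, R3} → strengths 0.54, 0.30
Aggregate via t-conorm [max(a, b)]: 0.54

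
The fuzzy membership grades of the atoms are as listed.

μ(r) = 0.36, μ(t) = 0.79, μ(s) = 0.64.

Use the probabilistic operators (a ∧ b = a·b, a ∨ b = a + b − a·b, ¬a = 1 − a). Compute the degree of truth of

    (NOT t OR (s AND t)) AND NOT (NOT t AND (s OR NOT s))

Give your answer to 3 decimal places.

0.511

NOT t = 1 − 0.7900 = 0.2100
s AND t = a·b on (0.6400, 0.7900) = 0.5056
NOT t OR (s AND t) = a + b − a·b on (0.2100, 0.5056) = 0.6094
NOT t = 1 − 0.7900 = 0.2100
NOT s = 1 − 0.6400 = 0.3600
s OR NOT s = a + b − a·b on (0.6400, 0.3600) = 0.7696
NOT t AND (s OR NOT s) = a·b on (0.2100, 0.7696) = 0.1616
NOT (NOT t AND (s OR NOT s)) = 1 − 0.1616 = 0.8384
(NOT t OR (s AND t)) AND NOT (NOT t AND (s OR NOT s)) = a·b on (0.6094, 0.8384) = 0.5109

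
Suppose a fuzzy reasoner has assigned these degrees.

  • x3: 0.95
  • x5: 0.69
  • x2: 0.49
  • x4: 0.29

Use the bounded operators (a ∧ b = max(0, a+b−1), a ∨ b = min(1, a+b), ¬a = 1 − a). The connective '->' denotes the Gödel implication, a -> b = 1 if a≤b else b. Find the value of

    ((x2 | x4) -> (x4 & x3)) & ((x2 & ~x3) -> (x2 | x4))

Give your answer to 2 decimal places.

0.24

x2 | x4 = min(1, a+b) on (0.49, 0.29) = 0.78
x4 & x3 = max(0, a+b−1) on (0.29, 0.95) = 0.24
(x2 | x4) -> (x4 & x3)  [Gödel: 1 if a≤b else b] with a=0.78, b=0.24 → 0.24
~x3 = 1 − 0.95 = 0.05
x2 & ~x3 = max(0, a+b−1) on (0.49, 0.05) = 0.00
x2 | x4 = min(1, a+b) on (0.49, 0.29) = 0.78
(x2 & ~x3) -> (x2 | x4)  [Gödel: 1 if a≤b else b] with a=0.00, b=0.78 → 1.00
((x2 | x4) -> (x4 & x3)) & ((x2 & ~x3) -> (x2 | x4)) = max(0, a+b−1) on (0.24, 1.00) = 0.24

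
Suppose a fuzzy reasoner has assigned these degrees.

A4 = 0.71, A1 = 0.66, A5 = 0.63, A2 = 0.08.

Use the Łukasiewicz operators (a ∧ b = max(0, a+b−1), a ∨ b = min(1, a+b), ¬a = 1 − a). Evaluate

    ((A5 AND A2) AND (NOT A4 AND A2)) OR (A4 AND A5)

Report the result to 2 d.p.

0.34

A5 AND A2 = max(0, a+b−1) on (0.63, 0.08) = 0.00
NOT A4 = 1 − 0.71 = 0.29
NOT A4 AND A2 = max(0, a+b−1) on (0.29, 0.08) = 0.00
(A5 AND A2) AND (NOT A4 AND A2) = max(0, a+b−1) on (0.00, 0.00) = 0.00
A4 AND A5 = max(0, a+b−1) on (0.71, 0.63) = 0.34
((A5 AND A2) AND (NOT A4 AND A2)) OR (A4 AND A5) = min(1, a+b) on (0.00, 0.34) = 0.34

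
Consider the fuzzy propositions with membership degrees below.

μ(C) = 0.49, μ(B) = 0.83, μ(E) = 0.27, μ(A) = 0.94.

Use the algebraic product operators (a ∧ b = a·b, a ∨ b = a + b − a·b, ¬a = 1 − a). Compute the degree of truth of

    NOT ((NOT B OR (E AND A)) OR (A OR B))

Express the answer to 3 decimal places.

NOT B = 1 − 0.8300 = 0.1700
E AND A = a·b on (0.2700, 0.9400) = 0.2538
NOT B OR (E AND A) = a + b − a·b on (0.1700, 0.2538) = 0.3807
A OR B = a + b − a·b on (0.9400, 0.8300) = 0.9898
(NOT B OR (E AND A)) OR (A OR B) = a + b − a·b on (0.3807, 0.9898) = 0.9937
NOT ((NOT B OR (E AND A)) OR (A OR B)) = 1 − 0.9937 = 0.0063

0.006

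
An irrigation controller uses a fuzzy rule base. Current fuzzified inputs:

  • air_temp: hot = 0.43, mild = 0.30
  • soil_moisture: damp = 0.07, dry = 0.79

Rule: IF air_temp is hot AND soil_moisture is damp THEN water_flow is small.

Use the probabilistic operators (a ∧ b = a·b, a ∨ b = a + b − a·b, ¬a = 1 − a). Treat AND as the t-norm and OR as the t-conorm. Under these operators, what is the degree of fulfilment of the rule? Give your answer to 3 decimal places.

0.030

firing strength: hot=0.43, damp=0.07; AND[a·b] → w = 0.0301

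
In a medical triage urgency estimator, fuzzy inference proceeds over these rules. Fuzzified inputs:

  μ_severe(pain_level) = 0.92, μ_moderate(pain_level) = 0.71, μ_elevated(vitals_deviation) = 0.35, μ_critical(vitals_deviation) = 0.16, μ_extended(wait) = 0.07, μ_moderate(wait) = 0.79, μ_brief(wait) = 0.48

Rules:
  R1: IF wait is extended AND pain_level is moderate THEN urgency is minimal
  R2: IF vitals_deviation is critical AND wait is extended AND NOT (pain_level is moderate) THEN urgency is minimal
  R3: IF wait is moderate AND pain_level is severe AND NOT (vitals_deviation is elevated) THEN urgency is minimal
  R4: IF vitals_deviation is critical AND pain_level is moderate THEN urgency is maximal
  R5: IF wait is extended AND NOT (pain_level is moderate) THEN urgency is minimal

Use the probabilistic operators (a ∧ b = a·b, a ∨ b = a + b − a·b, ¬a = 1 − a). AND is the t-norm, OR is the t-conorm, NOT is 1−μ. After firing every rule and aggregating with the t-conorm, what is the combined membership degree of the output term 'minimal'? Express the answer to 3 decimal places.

R1: extended=0.07, moderate=0.71; AND[a·b] → w = 0.0497
R2: critical=0.16, extended=0.07, ¬moderate=1−0.71=0.29; AND[a·b] → w = 0.0032
R3: moderate=0.79, severe=0.92, ¬elevated=1−0.35=0.65; AND[a·b] → w = 0.4724
R4: critical=0.16, moderate=0.71; AND[a·b] → w = 0.1136
R5: extended=0.07, ¬moderate=1−0.71=0.29; AND[a·b] → w = 0.0203
Rules with consequent 'minimal': {R1, R2, R3, R5} → strengths 0.0497, 0.0032, 0.4724, 0.0203
Aggregate via t-conorm [a + b − a·b]: 0.5104

0.510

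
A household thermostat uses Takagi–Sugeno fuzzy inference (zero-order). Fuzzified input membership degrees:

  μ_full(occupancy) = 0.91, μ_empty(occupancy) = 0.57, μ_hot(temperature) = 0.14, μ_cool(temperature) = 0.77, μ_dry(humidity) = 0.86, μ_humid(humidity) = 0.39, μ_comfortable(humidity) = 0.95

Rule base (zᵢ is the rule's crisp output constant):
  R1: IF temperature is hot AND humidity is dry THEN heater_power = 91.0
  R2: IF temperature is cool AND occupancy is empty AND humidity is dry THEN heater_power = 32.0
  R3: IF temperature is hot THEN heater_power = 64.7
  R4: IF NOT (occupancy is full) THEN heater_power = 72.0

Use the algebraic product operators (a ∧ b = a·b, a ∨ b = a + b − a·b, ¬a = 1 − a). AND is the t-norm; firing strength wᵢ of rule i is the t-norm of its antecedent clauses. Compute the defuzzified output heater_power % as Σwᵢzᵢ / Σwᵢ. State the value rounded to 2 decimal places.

53.00

R1 (z=91.0): hot=0.14, dry=0.86; AND[a·b] → w = 0.1204
R2 (z=32.0): cool=0.77, empty=0.57, dry=0.86; AND[a·b] → w = 0.3775
R3 (z=64.7): hot=0.14 → w = 0.1400
R4 (z=72.0): ¬full=1−0.91=0.09 → w = 0.0900
Weighted average = (0.1204·91.0 + 0.3775·32.0 + 0.1400·64.7 + 0.0900·72.0) / (0.1204 + 0.3775 + 0.1400 + 0.0900)
  = 38.5729 / 0.7279 = 53.00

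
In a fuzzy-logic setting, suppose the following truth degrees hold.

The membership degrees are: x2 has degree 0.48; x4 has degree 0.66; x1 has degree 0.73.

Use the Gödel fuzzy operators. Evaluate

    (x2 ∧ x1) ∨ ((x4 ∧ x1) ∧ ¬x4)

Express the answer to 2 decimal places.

0.48

x2 ∧ x1 = min(a, b) on (0.48, 0.73) = 0.48
x4 ∧ x1 = min(a, b) on (0.66, 0.73) = 0.66
¬x4 = 1 − 0.66 = 0.34
(x4 ∧ x1) ∧ ¬x4 = min(a, b) on (0.66, 0.34) = 0.34
(x2 ∧ x1) ∨ ((x4 ∧ x1) ∧ ¬x4) = max(a, b) on (0.48, 0.34) = 0.48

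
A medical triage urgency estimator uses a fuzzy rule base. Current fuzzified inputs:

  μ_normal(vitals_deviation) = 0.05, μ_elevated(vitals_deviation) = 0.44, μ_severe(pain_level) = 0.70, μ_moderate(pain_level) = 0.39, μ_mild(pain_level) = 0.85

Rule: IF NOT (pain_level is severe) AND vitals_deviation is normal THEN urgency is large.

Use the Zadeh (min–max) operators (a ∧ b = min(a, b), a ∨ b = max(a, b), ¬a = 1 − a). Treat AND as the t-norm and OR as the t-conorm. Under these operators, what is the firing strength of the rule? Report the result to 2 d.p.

firing strength: ¬severe=1−0.70=0.30, normal=0.05; AND[min(a, b)] → w = 0.05

0.05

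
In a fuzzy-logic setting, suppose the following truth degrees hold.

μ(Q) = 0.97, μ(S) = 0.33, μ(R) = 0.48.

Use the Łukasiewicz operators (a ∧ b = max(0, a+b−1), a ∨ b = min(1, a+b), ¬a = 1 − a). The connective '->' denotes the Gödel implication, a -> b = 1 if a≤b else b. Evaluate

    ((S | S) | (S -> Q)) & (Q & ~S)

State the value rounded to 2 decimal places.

0.64

S | S = min(1, a+b) on (0.33, 0.33) = 0.66
S -> Q  [Gödel: 1 if a≤b else b] with a=0.33, b=0.97 → 1.00
(S | S) | (S -> Q) = min(1, a+b) on (0.66, 1.00) = 1.00
~S = 1 − 0.33 = 0.67
Q & ~S = max(0, a+b−1) on (0.97, 0.67) = 0.64
((S | S) | (S -> Q)) & (Q & ~S) = max(0, a+b−1) on (1.00, 0.64) = 0.64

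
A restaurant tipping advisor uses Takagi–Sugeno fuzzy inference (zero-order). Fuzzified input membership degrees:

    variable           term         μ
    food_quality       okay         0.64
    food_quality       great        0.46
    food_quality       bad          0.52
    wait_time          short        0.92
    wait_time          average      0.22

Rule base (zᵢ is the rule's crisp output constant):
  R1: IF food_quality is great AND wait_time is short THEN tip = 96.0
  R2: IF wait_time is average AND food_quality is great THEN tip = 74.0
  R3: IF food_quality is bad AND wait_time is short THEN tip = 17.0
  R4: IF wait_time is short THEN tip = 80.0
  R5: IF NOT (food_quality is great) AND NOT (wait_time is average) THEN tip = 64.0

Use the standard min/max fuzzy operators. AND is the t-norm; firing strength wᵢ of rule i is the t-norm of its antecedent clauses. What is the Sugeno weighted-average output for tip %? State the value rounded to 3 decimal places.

R1 (z=96.0): great=0.46, short=0.92; AND[min(a, b)] → w = 0.46
R2 (z=74.0): average=0.22, great=0.46; AND[min(a, b)] → w = 0.22
R3 (z=17.0): bad=0.52, short=0.92; AND[min(a, b)] → w = 0.52
R4 (z=80.0): short=0.92 → w = 0.92
R5 (z=64.0): ¬great=1−0.46=0.54, ¬average=1−0.22=0.78; AND[min(a, b)] → w = 0.54
Weighted average = (0.46·96.0 + 0.22·74.0 + 0.52·17.0 + 0.92·80.0 + 0.54·64.0) / (0.46 + 0.22 + 0.52 + 0.92 + 0.54)
  = 177.4400 / 2.6600 = 66.707

66.707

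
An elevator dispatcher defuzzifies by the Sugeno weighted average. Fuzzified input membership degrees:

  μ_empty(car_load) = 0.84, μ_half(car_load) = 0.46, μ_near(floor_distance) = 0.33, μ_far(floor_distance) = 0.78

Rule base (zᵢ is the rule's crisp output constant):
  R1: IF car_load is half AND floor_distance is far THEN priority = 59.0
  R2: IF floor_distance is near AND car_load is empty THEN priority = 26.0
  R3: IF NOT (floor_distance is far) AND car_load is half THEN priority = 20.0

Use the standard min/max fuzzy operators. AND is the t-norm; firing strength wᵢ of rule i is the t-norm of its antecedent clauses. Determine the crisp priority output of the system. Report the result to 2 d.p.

39.72

R1 (z=59.0): half=0.46, far=0.78; AND[min(a, b)] → w = 0.46
R2 (z=26.0): near=0.33, empty=0.84; AND[min(a, b)] → w = 0.33
R3 (z=20.0): ¬far=1−0.78=0.22, half=0.46; AND[min(a, b)] → w = 0.22
Weighted average = (0.46·59.0 + 0.33·26.0 + 0.22·20.0) / (0.46 + 0.33 + 0.22)
  = 40.1200 / 1.0100 = 39.72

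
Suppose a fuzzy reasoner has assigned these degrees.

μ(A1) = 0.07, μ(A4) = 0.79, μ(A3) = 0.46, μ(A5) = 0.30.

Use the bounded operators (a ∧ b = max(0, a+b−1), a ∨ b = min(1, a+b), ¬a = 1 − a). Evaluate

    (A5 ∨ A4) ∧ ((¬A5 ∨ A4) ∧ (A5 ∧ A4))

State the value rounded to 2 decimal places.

A5 ∨ A4 = min(1, a+b) on (0.30, 0.79) = 1.00
¬A5 = 1 − 0.30 = 0.70
¬A5 ∨ A4 = min(1, a+b) on (0.70, 0.79) = 1.00
A5 ∧ A4 = max(0, a+b−1) on (0.30, 0.79) = 0.09
(¬A5 ∨ A4) ∧ (A5 ∧ A4) = max(0, a+b−1) on (1.00, 0.09) = 0.09
(A5 ∨ A4) ∧ ((¬A5 ∨ A4) ∧ (A5 ∧ A4)) = max(0, a+b−1) on (1.00, 0.09) = 0.09

0.09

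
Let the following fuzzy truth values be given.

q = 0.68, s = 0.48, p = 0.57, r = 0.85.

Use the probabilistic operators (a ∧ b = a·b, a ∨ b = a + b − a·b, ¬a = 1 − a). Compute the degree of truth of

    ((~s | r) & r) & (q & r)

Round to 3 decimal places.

~s = 1 − 0.4800 = 0.5200
~s | r = a + b − a·b on (0.5200, 0.8500) = 0.9280
(~s | r) & r = a·b on (0.9280, 0.8500) = 0.7888
q & r = a·b on (0.6800, 0.8500) = 0.5780
((~s | r) & r) & (q & r) = a·b on (0.7888, 0.5780) = 0.4559

0.456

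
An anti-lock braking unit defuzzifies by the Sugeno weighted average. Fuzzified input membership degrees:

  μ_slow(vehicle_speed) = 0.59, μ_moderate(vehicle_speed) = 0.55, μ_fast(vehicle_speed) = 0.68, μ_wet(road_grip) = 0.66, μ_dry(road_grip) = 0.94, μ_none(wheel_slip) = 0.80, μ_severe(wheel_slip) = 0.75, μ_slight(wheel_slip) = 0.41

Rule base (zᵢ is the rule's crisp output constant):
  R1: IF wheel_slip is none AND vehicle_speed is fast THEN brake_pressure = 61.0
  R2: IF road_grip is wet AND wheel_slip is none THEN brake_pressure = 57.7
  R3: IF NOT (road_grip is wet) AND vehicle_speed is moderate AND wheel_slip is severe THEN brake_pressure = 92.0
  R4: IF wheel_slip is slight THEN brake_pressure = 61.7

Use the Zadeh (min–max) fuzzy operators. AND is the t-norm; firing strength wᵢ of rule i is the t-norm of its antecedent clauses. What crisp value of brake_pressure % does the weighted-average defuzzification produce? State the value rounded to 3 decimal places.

R1 (z=61.0): none=0.80, fast=0.68; AND[min(a, b)] → w = 0.68
R2 (z=57.7): wet=0.66, none=0.80; AND[min(a, b)] → w = 0.66
R3 (z=92.0): ¬wet=1−0.66=0.34, moderate=0.55, severe=0.75; AND[min(a, b)] → w = 0.34
R4 (z=61.7): slight=0.41 → w = 0.41
Weighted average = (0.68·61.0 + 0.66·57.7 + 0.34·92.0 + 0.41·61.7) / (0.68 + 0.66 + 0.34 + 0.41)
  = 136.1390 / 2.0900 = 65.138

65.138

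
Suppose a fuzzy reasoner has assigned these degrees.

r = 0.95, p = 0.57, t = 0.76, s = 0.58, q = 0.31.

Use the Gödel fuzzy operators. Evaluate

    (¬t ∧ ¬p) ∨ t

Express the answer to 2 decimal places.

0.76

¬t = 1 − 0.76 = 0.24
¬p = 1 − 0.57 = 0.43
¬t ∧ ¬p = min(a, b) on (0.24, 0.43) = 0.24
(¬t ∧ ¬p) ∨ t = max(a, b) on (0.24, 0.76) = 0.76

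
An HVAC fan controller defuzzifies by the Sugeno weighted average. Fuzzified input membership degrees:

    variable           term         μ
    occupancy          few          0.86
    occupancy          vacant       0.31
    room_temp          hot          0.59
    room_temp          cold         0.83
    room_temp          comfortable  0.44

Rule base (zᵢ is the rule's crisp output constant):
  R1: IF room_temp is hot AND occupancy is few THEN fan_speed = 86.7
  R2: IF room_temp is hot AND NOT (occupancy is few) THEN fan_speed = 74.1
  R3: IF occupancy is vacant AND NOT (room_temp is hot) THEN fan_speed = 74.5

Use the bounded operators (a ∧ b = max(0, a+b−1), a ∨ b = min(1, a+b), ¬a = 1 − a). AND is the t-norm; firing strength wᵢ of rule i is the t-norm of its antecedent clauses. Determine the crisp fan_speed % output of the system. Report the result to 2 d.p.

86.70

R1 (z=86.7): hot=0.59, few=0.86; AND[max(0, a+b−1)] → w = 0.45
R2 (z=74.1): hot=0.59, ¬few=1−0.86=0.14; AND[max(0, a+b−1)] → w = 0.00
R3 (z=74.5): vacant=0.31, ¬hot=1−0.59=0.41; AND[max(0, a+b−1)] → w = 0.00
Weighted average = (0.45·86.7 + 0.00·74.1 + 0.00·74.5) / (0.45 + 0.00 + 0.00)
  = 39.0150 / 0.4500 = 86.70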